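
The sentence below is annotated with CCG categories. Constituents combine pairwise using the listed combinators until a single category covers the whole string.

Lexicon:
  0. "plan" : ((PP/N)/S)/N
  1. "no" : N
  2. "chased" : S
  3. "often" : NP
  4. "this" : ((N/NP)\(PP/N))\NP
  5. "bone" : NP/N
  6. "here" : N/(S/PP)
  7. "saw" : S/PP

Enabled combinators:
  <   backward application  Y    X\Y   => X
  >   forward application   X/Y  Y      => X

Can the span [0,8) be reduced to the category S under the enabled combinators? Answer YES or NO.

((PP/N)/S)/N N S NP ((N/NP)\(PP/N))\NP NP/N N/(S/PP) S/PP
CKY chart[0,8] = {N}; S ∉ chart

NO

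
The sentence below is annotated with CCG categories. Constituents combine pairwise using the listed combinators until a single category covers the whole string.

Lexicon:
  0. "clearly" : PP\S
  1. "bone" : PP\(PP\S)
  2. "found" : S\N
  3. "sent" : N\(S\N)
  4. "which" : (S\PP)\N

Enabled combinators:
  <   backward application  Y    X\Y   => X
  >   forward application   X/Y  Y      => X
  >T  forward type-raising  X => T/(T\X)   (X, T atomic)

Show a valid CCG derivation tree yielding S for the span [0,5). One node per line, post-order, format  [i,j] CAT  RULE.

[0,5] S   <
  [0,2] PP   <
    [0,1] "clearly" : PP\S
    [1,2] "bone" : PP\(PP\S)
  [2,5] S\PP   <
    [2,4] N   <
      [2,3] "found" : S\N
      [3,4] "sent" : N\(S\N)
    [4,5] "which" : (S\PP)\N

[0,1] PP\S  lex  "clearly"
[1,2] PP\(PP\S)  lex  "bone"
[0,2] PP  <  k=1
[2,3] S\N  lex  "found"
[3,4] N\(S\N)  lex  "sent"
[2,4] N  <  k=3
[4,5] (S\PP)\N  lex  "which"
[2,5] S\PP  <  k=4
[0,5] S  <  k=2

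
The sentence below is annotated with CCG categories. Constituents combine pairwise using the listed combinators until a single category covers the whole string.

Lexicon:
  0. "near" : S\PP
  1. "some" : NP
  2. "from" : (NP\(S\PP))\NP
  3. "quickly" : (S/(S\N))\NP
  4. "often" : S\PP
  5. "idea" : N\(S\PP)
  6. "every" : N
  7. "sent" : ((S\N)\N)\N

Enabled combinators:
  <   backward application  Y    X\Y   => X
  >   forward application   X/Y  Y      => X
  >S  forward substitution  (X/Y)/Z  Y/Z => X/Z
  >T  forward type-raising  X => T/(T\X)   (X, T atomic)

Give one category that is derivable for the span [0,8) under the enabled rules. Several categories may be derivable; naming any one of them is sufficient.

[0,8] S   >
  [0,4] S/(S\N)   <
    [0,3] NP   <
      [0,1] "near" : S\PP
      [1,3] NP\(S\PP)   <
        [1,2] "some" : NP
        [2,3] "from" : (NP\(S\PP))\NP
    [3,4] "quickly" : (S/(S\N))\NP
  [4,8] S\N   <
    [4,6] N   <
      [4,5] "often" : S\PP
      [5,6] "idea" : N\(S\PP)
    [6,8] (S\N)\N   <
      [6,7] "every" : N
      [7,8] "sent" : ((S\N)\N)\N

S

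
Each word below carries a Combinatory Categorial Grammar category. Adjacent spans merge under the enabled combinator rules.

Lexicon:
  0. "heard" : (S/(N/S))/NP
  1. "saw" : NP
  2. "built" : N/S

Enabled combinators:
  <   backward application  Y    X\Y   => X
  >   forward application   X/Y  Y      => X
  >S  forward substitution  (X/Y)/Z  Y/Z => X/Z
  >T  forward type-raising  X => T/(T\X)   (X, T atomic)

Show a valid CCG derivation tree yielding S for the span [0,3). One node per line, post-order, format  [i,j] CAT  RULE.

[0,1] (S/(N/S))/NP  lex  "heard"
[1,2] NP  lex  "saw"
[0,2] S/(N/S)  >  k=1
[2,3] N/S  lex  "built"
[0,3] S  >  k=2

[0,3] S   >
  [0,2] S/(N/S)   >
    [0,1] "heard" : (S/(N/S))/NP
    [1,2] "saw" : NP
  [2,3] "built" : N/S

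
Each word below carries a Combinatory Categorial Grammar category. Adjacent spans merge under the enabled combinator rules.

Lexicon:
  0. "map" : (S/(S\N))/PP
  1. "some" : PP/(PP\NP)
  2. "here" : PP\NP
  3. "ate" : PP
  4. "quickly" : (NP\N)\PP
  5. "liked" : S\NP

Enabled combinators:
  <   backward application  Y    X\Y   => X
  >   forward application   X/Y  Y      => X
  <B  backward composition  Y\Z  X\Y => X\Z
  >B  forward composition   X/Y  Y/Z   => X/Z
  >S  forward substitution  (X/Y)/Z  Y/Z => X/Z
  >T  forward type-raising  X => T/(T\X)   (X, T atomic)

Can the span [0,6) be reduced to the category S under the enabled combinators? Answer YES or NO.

YES

[0,6] S   >
  [0,3] S/(S\N)   >
    [0,1] "map" : (S/(S\N))/PP
    [1,3] PP   >
      [1,2] "some" : PP/(PP\NP)
      [2,3] "here" : PP\NP
  [3,6] S\N   <B
    [3,5] NP\N   <
      [3,4] "ate" : PP
      [4,5] "quickly" : (NP\N)\PP
    [5,6] "liked" : S\NP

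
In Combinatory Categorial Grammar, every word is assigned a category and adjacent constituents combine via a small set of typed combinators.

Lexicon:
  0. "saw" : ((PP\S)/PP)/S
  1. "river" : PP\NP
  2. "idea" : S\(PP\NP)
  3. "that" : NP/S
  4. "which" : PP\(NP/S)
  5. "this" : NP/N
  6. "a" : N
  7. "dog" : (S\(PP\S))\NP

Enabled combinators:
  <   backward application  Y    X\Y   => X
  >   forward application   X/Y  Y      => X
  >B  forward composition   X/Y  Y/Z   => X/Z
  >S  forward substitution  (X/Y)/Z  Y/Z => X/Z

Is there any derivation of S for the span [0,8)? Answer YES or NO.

[0,8] S   <
  [0,5] PP\S   >
    [0,3] (PP\S)/PP   >
      [0,1] "saw" : ((PP\S)/PP)/S
      [1,3] S   <
        [1,2] "river" : PP\NP
        [2,3] "idea" : S\(PP\NP)
    [3,5] PP   <
      [3,4] "that" : NP/S
      [4,5] "which" : PP\(NP/S)
  [5,8] S\(PP\S)   <
    [5,7] NP   >
      [5,6] "this" : NP/N
      [6,7] "a" : N
    [7,8] "dog" : (S\(PP\S))\NP

YES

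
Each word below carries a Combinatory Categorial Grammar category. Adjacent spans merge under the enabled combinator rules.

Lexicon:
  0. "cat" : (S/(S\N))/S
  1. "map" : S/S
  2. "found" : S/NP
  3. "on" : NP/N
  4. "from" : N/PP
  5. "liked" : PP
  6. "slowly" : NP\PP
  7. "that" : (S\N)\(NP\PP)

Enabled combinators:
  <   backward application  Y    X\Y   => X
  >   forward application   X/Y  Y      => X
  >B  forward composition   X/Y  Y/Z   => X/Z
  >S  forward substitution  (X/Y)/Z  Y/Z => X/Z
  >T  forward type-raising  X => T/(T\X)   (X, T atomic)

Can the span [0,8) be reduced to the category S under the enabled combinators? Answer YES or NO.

YES

[0,8] S   >
  [0,6] S/(S\N)   >
    [0,1] "cat" : (S/(S\N))/S
    [1,6] S   >
      [1,4] S/N   >B
        [1,3] S/NP   >B
          [1,2] "map" : S/S
          [2,3] "found" : S/NP
        [3,4] "on" : NP/N
      [4,6] N   >
        [4,5] "from" : N/PP
        [5,6] "liked" : PP
  [6,8] S\N   <
    [6,7] "slowly" : NP\PP
    [7,8] "that" : (S\N)\(NP\PP)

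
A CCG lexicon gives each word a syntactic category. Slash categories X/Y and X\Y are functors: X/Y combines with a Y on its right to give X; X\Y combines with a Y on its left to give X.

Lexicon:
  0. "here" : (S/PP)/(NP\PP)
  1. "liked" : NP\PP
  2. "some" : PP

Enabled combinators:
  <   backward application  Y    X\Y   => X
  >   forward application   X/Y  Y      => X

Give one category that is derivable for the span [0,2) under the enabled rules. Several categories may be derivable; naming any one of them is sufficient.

[0,3] S   >
  [0,2] S/PP   >
    [0,1] "here" : (S/PP)/(NP\PP)
    [1,2] "liked" : NP\PP
  [2,3] "some" : PP

S/PP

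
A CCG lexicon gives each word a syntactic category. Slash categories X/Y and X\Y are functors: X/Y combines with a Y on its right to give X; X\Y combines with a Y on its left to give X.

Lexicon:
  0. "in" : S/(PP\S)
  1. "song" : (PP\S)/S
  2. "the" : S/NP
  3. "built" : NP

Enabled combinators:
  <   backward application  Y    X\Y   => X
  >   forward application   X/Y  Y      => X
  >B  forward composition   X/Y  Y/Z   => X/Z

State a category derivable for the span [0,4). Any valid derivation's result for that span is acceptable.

S

[0,4] S   >
  [0,1] "in" : S/(PP\S)
  [1,4] PP\S   >
    [1,2] "song" : (PP\S)/S
    [2,4] S   >
      [2,3] "the" : S/NP
      [3,4] "built" : NP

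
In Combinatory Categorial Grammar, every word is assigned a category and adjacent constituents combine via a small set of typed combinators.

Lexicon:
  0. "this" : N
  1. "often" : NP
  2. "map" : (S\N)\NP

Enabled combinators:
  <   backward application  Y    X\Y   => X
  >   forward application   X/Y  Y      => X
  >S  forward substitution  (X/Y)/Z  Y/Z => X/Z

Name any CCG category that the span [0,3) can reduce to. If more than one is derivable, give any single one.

S

[0,3] S   <
  [0,1] "this" : N
  [1,3] S\N   <
    [1,2] "often" : NP
    [2,3] "map" : (S\N)\NP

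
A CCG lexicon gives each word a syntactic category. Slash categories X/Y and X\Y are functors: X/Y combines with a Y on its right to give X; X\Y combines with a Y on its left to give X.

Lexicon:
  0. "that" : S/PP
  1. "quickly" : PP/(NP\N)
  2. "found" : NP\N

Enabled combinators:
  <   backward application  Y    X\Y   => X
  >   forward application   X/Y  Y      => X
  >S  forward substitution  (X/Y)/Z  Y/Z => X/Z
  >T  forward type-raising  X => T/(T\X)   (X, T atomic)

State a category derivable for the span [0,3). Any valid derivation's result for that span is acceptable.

[0,3] S   >
  [0,1] "that" : S/PP
  [1,3] PP   >
    [1,2] "quickly" : PP/(NP\N)
    [2,3] "found" : NP\N

S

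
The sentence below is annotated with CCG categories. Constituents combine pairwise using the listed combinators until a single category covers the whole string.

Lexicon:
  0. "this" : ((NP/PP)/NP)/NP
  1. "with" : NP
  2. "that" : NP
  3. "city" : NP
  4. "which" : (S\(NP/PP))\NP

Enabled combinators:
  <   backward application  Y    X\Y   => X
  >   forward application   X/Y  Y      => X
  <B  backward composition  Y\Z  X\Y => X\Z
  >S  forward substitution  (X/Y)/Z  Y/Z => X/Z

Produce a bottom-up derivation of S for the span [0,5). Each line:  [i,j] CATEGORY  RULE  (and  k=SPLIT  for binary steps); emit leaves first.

[0,1] ((NP/PP)/NP)/NP  lex  "this"
[1,2] NP  lex  "with"
[0,2] (NP/PP)/NP  >  k=1
[2,3] NP  lex  "that"
[0,3] NP/PP  >  k=2
[3,4] NP  lex  "city"
[4,5] (S\(NP/PP))\NP  lex  "which"
[3,5] S\(NP/PP)  <  k=4
[0,5] S  <  k=3

[0,5] S   <
  [0,3] NP/PP   >
    [0,2] (NP/PP)/NP   >
      [0,1] "this" : ((NP/PP)/NP)/NP
      [1,2] "with" : NP
    [2,3] "that" : NP
  [3,5] S\(NP/PP)   <
    [3,4] "city" : NP
    [4,5] "which" : (S\(NP/PP))\NP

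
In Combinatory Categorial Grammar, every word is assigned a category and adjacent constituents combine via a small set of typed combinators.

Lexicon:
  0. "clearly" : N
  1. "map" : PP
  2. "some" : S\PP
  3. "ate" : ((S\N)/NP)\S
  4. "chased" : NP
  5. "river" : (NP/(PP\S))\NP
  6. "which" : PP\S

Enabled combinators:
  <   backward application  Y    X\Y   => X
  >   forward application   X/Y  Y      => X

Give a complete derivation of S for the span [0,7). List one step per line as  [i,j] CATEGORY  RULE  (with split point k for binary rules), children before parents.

[0,7] S   <
  [0,1] "clearly" : N
  [1,7] S\N   >
    [1,4] (S\N)/NP   <
      [1,3] S   <
        [1,2] "map" : PP
        [2,3] "some" : S\PP
      [3,4] "ate" : ((S\N)/NP)\S
    [4,7] NP   >
      [4,6] NP/(PP\S)   <
        [4,5] "chased" : NP
        [5,6] "river" : (NP/(PP\S))\NP
      [6,7] "which" : PP\S

[0,1] N  lex  "clearly"
[1,2] PP  lex  "map"
[2,3] S\PP  lex  "some"
[1,3] S  <  k=2
[3,4] ((S\N)/NP)\S  lex  "ate"
[1,4] (S\N)/NP  <  k=3
[4,5] NP  lex  "chased"
[5,6] (NP/(PP\S))\NP  lex  "river"
[4,6] NP/(PP\S)  <  k=5
[6,7] PP\S  lex  "which"
[4,7] NP  >  k=6
[1,7] S\N  >  k=4
[0,7] S  <  k=1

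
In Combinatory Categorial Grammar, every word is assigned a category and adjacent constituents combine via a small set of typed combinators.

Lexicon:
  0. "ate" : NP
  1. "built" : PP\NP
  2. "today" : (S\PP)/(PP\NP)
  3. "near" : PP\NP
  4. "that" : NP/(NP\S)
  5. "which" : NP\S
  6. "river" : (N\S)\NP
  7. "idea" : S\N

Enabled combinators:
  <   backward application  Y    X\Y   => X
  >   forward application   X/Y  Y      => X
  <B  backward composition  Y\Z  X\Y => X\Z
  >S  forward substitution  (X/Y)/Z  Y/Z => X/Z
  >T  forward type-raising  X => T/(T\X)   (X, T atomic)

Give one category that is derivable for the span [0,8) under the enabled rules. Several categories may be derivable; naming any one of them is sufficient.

S

[0,8] S   <
  [0,7] N   <
    [0,4] S   <
      [0,2] PP   <
        [0,1] "ate" : NP
        [1,2] "built" : PP\NP
      [2,4] S\PP   >
        [2,3] "today" : (S\PP)/(PP\NP)
        [3,4] "near" : PP\NP
    [4,7] N\S   <
      [4,6] NP   >
        [4,5] "that" : NP/(NP\S)
        [5,6] "which" : NP\S
      [6,7] "river" : (N\S)\NP
  [7,8] "idea" : S\N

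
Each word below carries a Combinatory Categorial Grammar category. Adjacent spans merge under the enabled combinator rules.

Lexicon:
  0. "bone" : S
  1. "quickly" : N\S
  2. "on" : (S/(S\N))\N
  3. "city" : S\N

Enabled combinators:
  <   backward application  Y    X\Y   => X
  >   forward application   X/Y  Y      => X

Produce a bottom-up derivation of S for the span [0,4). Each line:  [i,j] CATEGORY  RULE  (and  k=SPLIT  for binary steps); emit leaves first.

[0,4] S   >
  [0,3] S/(S\N)   <
    [0,2] N   <
      [0,1] "bone" : S
      [1,2] "quickly" : N\S
    [2,3] "on" : (S/(S\N))\N
  [3,4] "city" : S\N

[0,1] S  lex  "bone"
[1,2] N\S  lex  "quickly"
[0,2] N  <  k=1
[2,3] (S/(S\N))\N  lex  "on"
[0,3] S/(S\N)  <  k=2
[3,4] S\N  lex  "city"
[0,4] S  >  k=3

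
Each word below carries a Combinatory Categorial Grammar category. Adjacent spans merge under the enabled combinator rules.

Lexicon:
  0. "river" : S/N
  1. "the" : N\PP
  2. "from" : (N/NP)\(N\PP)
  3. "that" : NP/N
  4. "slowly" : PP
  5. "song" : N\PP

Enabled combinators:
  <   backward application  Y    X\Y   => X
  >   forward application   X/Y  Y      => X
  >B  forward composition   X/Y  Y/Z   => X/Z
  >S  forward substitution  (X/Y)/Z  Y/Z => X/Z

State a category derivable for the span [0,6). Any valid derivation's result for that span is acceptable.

[0,6] S   >
  [0,3] S/NP   >B
    [0,1] "river" : S/N
    [1,3] N/NP   <
      [1,2] "the" : N\PP
      [2,3] "from" : (N/NP)\(N\PP)
  [3,6] NP   >
    [3,4] "that" : NP/N
    [4,6] N   <
      [4,5] "slowly" : PP
      [5,6] "song" : N\PP

S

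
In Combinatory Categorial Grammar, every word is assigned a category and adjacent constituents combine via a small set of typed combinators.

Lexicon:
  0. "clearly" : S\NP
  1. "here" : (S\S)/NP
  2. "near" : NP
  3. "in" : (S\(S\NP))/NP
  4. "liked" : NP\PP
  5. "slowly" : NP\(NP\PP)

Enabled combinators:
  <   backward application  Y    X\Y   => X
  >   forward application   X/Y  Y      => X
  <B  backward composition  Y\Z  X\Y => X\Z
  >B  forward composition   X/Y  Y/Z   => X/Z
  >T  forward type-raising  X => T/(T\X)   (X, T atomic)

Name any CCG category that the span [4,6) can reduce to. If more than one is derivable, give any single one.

NP

[0,6] S   <
  [0,3] S\NP   <B
    [0,1] "clearly" : S\NP
    [1,3] S\S   >
      [1,2] "here" : (S\S)/NP
      [2,3] "near" : NP
  [3,6] S\(S\NP)   >
    [3,4] "in" : (S\(S\NP))/NP
    [4,6] NP   <
      [4,5] "liked" : NP\PP
      [5,6] "slowly" : NP\(NP\PP)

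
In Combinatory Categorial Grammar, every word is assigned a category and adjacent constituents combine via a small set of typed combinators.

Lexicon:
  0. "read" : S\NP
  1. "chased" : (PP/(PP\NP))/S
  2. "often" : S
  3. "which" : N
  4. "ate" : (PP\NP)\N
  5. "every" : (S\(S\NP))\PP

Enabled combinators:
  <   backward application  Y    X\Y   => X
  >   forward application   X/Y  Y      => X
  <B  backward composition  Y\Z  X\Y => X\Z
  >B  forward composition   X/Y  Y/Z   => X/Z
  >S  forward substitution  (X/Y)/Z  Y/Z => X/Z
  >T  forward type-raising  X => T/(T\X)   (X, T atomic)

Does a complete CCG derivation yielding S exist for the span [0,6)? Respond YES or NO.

[0,6] S   <
  [0,1] "read" : S\NP
  [1,6] S\(S\NP)   <
    [1,5] PP   >
      [1,3] PP/(PP\NP)   >
        [1,2] "chased" : (PP/(PP\NP))/S
        [2,3] "often" : S
      [3,5] PP\NP   <
        [3,4] "which" : N
        [4,5] "ate" : (PP\NP)\N
    [5,6] "every" : (S\(S\NP))\PP

YES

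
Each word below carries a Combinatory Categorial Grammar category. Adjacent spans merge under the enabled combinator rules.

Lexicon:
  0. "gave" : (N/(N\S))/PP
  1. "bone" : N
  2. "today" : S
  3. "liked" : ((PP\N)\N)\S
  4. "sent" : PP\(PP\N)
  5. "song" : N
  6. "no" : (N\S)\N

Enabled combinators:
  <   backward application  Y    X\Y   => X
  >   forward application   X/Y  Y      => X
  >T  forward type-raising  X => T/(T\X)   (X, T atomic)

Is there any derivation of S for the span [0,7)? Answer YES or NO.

(N/(N\S))/PP N S ((PP\N)\N)\S PP\(PP\N) N (N\S)\N
CKY chart[0,7] = {N, N/(N\N), NP/(NP\N), PP/(PP\N), S/(S\N)}; S ∉ chart

NO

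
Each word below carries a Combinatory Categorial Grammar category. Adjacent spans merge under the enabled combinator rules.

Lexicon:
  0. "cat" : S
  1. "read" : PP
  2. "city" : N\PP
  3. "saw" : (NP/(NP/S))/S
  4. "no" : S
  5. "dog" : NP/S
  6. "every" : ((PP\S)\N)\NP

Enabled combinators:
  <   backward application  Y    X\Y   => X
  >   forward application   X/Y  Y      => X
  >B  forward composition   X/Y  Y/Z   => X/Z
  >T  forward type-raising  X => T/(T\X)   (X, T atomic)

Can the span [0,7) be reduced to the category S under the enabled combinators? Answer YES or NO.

S PP N\PP (NP/(NP/S))/S S NP/S ((PP\S)\N)\NP
CKY chart[0,7] = {N/(N\PP), NP/(NP\PP), PP, PP/(PP\PP), S/(S\PP)}; S ∉ chart

NO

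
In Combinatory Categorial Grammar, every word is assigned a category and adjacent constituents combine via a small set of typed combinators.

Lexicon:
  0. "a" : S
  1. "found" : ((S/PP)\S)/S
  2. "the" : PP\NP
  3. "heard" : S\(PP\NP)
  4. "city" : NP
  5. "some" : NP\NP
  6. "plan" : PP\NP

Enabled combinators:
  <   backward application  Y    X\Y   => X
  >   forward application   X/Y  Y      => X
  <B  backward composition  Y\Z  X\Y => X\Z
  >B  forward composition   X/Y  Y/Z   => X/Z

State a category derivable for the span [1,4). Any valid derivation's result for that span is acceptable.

[0,7] S   >
  [0,4] S/PP   <
    [0,1] "a" : S
    [1,4] (S/PP)\S   >
      [1,2] "found" : ((S/PP)\S)/S
      [2,4] S   <
        [2,3] "the" : PP\NP
        [3,4] "heard" : S\(PP\NP)
  [4,7] PP   <
    [4,5] "city" : NP
    [5,7] PP\NP   <B
      [5,6] "some" : NP\NP
      [6,7] "plan" : PP\NP

(S/PP)\S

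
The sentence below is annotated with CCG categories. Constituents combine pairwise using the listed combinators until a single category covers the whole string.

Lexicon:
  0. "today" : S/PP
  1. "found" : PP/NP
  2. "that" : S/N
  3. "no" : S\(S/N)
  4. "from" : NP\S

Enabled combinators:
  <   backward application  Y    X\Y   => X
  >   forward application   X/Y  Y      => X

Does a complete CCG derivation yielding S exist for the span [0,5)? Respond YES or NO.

YES

[0,5] S   >
  [0,1] "today" : S/PP
  [1,5] PP   >
    [1,2] "found" : PP/NP
    [2,5] NP   <
      [2,4] S   <
        [2,3] "that" : S/N
        [3,4] "no" : S\(S/N)
      [4,5] "from" : NP\S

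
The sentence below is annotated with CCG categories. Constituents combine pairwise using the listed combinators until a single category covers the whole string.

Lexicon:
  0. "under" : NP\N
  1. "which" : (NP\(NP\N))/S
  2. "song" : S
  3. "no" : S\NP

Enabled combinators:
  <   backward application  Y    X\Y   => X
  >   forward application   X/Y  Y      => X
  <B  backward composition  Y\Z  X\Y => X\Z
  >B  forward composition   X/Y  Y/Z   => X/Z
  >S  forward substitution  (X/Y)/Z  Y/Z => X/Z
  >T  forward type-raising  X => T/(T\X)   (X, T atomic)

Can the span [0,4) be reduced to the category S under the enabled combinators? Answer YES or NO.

[0,4] S   <
  [0,3] NP   <
    [0,1] "under" : NP\N
    [1,3] NP\(NP\N)   >
      [1,2] "which" : (NP\(NP\N))/S
      [2,3] "song" : S
  [3,4] "no" : S\NP

YES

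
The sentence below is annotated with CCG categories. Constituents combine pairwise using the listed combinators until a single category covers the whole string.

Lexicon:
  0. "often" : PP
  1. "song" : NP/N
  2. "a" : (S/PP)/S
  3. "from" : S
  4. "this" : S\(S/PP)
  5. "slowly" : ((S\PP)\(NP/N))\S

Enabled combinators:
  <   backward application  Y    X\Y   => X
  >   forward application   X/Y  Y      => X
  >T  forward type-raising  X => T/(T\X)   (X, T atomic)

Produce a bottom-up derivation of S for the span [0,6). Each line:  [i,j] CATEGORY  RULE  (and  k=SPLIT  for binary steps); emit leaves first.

[0,1] PP  lex  "often"
[0,1] S/(S\PP)  >T
[1,2] NP/N  lex  "song"
[2,3] (S/PP)/S  lex  "a"
[3,4] S  lex  "from"
[2,4] S/PP  >  k=3
[4,5] S\(S/PP)  lex  "this"
[2,5] S  <  k=4
[5,6] ((S\PP)\(NP/N))\S  lex  "slowly"
[2,6] (S\PP)\(NP/N)  <  k=5
[1,6] S\PP  <  k=2
[0,6] S  >  k=1

[0,6] S   >
  [0,1] S/(S\PP)   >T
    [0,1] "often" : PP
  [1,6] S\PP   <
    [1,2] "song" : NP/N
    [2,6] (S\PP)\(NP/N)   <
      [2,5] S   <
        [2,4] S/PP   >
          [2,3] "a" : (S/PP)/S
          [3,4] "from" : S
        [4,5] "this" : S\(S/PP)
      [5,6] "slowly" : ((S\PP)\(NP/N))\S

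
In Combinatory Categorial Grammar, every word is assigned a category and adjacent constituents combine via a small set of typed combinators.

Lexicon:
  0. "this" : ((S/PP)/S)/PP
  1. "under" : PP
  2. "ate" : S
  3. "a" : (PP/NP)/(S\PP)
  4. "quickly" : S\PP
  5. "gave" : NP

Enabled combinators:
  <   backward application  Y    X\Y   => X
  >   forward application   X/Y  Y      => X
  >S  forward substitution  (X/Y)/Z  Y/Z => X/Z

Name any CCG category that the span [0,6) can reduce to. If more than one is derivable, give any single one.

[0,6] S   >
  [0,3] S/PP   >
    [0,2] (S/PP)/S   >
      [0,1] "this" : ((S/PP)/S)/PP
      [1,2] "under" : PP
    [2,3] "ate" : S
  [3,6] PP   >
    [3,5] PP/NP   >
      [3,4] "a" : (PP/NP)/(S\PP)
      [4,5] "quickly" : S\PP
    [5,6] "gave" : NP

S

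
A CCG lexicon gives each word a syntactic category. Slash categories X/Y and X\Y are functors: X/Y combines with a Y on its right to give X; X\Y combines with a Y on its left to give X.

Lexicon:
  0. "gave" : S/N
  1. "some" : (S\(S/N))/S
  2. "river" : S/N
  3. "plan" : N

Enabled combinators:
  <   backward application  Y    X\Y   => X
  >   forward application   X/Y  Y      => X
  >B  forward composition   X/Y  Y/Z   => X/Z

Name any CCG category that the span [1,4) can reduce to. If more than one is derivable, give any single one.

[0,4] S   <
  [0,1] "gave" : S/N
  [1,4] S\(S/N)   >
    [1,2] "some" : (S\(S/N))/S
    [2,4] S   >
      [2,3] "river" : S/N
      [3,4] "plan" : N

S\(S/N)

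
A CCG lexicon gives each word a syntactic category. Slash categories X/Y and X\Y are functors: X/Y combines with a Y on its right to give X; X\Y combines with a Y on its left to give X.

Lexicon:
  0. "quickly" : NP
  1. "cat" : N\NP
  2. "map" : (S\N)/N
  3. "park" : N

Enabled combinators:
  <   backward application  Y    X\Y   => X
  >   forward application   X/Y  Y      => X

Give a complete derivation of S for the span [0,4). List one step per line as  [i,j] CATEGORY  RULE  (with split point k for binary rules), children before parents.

[0,1] NP  lex  "quickly"
[1,2] N\NP  lex  "cat"
[0,2] N  <  k=1
[2,3] (S\N)/N  lex  "map"
[3,4] N  lex  "park"
[2,4] S\N  >  k=3
[0,4] S  <  k=2

[0,4] S   <
  [0,2] N   <
    [0,1] "quickly" : NP
    [1,2] "cat" : N\NP
  [2,4] S\N   >
    [2,3] "map" : (S\N)/N
    [3,4] "park" : N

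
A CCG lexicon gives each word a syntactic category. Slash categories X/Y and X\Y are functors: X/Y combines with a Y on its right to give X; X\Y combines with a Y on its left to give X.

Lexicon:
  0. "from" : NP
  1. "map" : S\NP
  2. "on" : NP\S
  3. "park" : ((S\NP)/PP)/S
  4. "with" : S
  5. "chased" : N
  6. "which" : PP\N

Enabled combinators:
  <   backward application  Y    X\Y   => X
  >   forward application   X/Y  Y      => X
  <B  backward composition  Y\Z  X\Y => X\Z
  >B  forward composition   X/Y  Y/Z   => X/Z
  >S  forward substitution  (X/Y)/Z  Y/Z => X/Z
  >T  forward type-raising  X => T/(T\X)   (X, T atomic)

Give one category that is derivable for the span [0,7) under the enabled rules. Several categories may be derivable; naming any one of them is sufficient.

[0,7] S   <
  [0,3] NP   <
    [0,2] S   <
      [0,1] "from" : NP
      [1,2] "map" : S\NP
    [2,3] "on" : NP\S
  [3,7] S\NP   >
    [3,5] (S\NP)/PP   >
      [3,4] "park" : ((S\NP)/PP)/S
      [4,5] "with" : S
    [5,7] PP   <
      [5,6] "chased" : N
      [6,7] "which" : PP\N

S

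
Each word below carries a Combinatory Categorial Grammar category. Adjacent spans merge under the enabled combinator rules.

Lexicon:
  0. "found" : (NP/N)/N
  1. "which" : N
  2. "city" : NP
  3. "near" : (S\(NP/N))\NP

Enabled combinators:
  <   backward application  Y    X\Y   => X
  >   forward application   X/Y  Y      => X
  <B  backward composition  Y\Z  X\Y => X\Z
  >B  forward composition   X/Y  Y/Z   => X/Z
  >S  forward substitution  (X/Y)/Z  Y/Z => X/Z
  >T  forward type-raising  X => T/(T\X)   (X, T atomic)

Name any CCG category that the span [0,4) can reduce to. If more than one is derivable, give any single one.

[0,4] S   <
  [0,2] NP/N   >
    [0,1] "found" : (NP/N)/N
    [1,2] "which" : N
  [2,4] S\(NP/N)   <
    [2,3] "city" : NP
    [3,4] "near" : (S\(NP/N))\NP

S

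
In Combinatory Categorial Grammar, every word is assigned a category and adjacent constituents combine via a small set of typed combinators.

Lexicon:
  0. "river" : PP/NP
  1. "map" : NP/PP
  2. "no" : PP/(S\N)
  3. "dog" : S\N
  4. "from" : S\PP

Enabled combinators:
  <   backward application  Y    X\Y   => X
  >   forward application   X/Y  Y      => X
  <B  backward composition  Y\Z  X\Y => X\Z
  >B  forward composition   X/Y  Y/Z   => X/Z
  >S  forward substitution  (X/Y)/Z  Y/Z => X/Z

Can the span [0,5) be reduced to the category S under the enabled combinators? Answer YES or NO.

[0,5] S   <
  [0,4] PP   >
    [0,1] "river" : PP/NP
    [1,4] NP   >
      [1,2] "map" : NP/PP
      [2,4] PP   >
        [2,3] "no" : PP/(S\N)
        [3,4] "dog" : S\N
  [4,5] "from" : S\PP

YES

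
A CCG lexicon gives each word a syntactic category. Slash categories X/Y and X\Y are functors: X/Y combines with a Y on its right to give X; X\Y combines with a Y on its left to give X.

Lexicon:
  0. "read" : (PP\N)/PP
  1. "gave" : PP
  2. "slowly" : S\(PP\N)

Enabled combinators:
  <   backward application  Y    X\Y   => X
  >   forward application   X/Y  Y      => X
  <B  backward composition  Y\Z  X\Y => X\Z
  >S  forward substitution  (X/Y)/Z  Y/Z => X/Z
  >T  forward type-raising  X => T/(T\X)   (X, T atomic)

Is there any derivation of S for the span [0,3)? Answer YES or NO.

YES

[0,3] S   <
  [0,2] PP\N   >
    [0,1] "read" : (PP\N)/PP
    [1,2] "gave" : PP
  [2,3] "slowly" : S\(PP\N)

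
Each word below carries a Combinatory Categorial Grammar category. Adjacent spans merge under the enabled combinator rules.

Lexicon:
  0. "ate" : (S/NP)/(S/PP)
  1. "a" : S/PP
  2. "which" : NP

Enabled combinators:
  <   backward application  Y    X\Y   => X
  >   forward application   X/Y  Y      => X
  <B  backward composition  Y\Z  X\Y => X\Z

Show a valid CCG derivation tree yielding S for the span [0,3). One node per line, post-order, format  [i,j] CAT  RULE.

[0,1] (S/NP)/(S/PP)  lex  "ate"
[1,2] S/PP  lex  "a"
[0,2] S/NP  >  k=1
[2,3] NP  lex  "which"
[0,3] S  >  k=2

[0,3] S   >
  [0,2] S/NP   >
    [0,1] "ate" : (S/NP)/(S/PP)
    [1,2] "a" : S/PP
  [2,3] "which" : NP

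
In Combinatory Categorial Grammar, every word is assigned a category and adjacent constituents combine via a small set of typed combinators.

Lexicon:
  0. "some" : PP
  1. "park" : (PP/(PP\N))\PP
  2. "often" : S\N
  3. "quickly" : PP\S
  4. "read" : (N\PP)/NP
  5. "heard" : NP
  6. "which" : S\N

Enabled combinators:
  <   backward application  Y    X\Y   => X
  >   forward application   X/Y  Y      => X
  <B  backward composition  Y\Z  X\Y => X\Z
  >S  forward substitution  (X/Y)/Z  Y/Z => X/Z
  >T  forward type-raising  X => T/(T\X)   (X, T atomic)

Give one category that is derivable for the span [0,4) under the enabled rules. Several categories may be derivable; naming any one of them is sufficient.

[0,7] S   <
  [0,4] PP   >
    [0,2] PP/(PP\N)   <
      [0,1] "some" : PP
      [1,2] "park" : (PP/(PP\N))\PP
    [2,4] PP\N   <B
      [2,3] "often" : S\N
      [3,4] "quickly" : PP\S
  [4,7] S\PP   <B
    [4,6] N\PP   >
      [4,5] "read" : (N\PP)/NP
      [5,6] "heard" : NP
    [6,7] "which" : S\N

PP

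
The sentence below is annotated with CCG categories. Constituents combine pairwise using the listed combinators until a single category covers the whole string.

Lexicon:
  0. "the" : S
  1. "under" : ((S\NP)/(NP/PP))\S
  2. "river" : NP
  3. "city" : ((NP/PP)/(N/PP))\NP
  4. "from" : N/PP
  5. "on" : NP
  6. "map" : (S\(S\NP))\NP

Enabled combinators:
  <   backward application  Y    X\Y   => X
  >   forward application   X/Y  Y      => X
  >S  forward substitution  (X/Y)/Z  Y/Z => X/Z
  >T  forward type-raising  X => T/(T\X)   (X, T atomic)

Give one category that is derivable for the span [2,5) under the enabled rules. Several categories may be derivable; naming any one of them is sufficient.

NP/PP

[0,7] S   <
  [0,5] S\NP   >
    [0,2] (S\NP)/(NP/PP)   <
      [0,1] "the" : S
      [1,2] "under" : ((S\NP)/(NP/PP))\S
    [2,5] NP/PP   >
      [2,4] (NP/PP)/(N/PP)   <
        [2,3] "river" : NP
        [3,4] "city" : ((NP/PP)/(N/PP))\NP
      [4,5] "from" : N/PP
  [5,7] S\(S\NP)   <
    [5,6] "on" : NP
    [6,7] "map" : (S\(S\NP))\NP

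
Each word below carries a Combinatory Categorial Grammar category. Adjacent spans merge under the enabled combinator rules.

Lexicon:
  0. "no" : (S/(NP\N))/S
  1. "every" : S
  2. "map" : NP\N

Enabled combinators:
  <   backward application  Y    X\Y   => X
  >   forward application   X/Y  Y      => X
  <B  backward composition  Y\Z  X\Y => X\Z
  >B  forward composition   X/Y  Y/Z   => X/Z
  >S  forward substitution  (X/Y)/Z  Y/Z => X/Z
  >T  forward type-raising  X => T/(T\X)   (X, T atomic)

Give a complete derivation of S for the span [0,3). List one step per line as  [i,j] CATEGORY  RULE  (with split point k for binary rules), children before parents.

[0,3] S   >
  [0,2] S/(NP\N)   >
    [0,1] "no" : (S/(NP\N))/S
    [1,2] "every" : S
  [2,3] "map" : NP\N

[0,1] (S/(NP\N))/S  lex  "no"
[1,2] S  lex  "every"
[0,2] S/(NP\N)  >  k=1
[2,3] NP\N  lex  "map"
[0,3] S  >  k=2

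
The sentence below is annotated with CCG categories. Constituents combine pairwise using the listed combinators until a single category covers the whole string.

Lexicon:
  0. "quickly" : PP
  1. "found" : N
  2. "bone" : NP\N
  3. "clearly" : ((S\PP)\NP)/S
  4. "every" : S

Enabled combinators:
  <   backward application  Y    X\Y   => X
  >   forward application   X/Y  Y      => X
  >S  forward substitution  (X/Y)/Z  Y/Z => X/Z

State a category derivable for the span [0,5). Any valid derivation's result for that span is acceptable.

S

[0,5] S   <
  [0,1] "quickly" : PP
  [1,5] S\PP   <
    [1,3] NP   <
      [1,2] "found" : N
      [2,3] "bone" : NP\N
    [3,5] (S\PP)\NP   >
      [3,4] "clearly" : ((S\PP)\NP)/S
      [4,5] "every" : S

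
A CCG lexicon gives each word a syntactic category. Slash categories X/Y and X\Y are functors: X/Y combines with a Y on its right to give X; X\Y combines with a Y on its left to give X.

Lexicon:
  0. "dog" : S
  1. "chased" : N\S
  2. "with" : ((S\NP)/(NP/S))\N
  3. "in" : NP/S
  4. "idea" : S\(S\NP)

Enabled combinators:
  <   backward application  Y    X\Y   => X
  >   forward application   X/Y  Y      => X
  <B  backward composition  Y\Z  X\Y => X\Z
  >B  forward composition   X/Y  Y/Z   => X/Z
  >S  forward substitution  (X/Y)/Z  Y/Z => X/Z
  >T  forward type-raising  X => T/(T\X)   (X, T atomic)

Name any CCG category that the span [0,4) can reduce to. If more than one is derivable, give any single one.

S\NP

[0,5] S   <
  [0,4] S\NP   >
    [0,3] (S\NP)/(NP/S)   <
      [0,2] N   >
        [0,1] N/(N\S)   >T
          [0,1] "dog" : S
        [1,2] "chased" : N\S
      [2,3] "with" : ((S\NP)/(NP/S))\N
    [3,4] "in" : NP/S
  [4,5] "idea" : S\(S\NP)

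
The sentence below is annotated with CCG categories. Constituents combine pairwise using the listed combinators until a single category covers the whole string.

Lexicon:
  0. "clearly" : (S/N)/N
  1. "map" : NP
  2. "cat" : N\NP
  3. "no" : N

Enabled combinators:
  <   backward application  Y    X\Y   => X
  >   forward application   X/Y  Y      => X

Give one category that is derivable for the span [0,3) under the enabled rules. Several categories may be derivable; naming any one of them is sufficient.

S/N

[0,4] S   >
  [0,3] S/N   >
    [0,1] "clearly" : (S/N)/N
    [1,3] N   <
      [1,2] "map" : NP
      [2,3] "cat" : N\NP
  [3,4] "no" : N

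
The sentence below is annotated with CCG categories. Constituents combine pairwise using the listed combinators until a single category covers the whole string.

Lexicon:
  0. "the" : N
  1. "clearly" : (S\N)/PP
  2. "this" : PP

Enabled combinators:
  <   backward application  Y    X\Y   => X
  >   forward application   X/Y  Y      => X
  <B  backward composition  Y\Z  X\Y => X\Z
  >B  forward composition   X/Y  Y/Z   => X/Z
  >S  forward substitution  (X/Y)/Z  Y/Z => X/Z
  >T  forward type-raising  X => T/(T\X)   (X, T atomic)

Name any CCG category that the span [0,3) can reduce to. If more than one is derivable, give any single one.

[0,3] S   >
  [0,1] S/(S\N)   >T
    [0,1] "the" : N
  [1,3] S\N   >
    [1,2] "clearly" : (S\N)/PP
    [2,3] "this" : PP

S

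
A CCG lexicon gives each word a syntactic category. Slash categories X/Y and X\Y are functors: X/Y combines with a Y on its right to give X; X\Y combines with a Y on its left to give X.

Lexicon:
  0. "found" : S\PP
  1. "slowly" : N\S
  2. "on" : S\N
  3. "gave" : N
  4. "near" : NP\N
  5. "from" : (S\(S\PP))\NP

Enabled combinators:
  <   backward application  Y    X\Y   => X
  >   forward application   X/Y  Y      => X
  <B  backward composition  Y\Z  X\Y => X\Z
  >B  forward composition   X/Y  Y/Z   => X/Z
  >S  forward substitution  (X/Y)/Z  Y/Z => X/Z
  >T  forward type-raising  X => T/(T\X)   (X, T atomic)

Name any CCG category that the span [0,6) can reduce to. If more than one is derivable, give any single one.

S

[0,6] S   <
  [0,3] S\PP   <B
    [0,2] N\PP   <B
      [0,1] "found" : S\PP
      [1,2] "slowly" : N\S
    [2,3] "on" : S\N
  [3,6] S\(S\PP)   <
    [3,5] NP   >
      [3,4] NP/(NP\N)   >T
        [3,4] "gave" : N
      [4,5] "near" : NP\N
    [5,6] "from" : (S\(S\PP))\NP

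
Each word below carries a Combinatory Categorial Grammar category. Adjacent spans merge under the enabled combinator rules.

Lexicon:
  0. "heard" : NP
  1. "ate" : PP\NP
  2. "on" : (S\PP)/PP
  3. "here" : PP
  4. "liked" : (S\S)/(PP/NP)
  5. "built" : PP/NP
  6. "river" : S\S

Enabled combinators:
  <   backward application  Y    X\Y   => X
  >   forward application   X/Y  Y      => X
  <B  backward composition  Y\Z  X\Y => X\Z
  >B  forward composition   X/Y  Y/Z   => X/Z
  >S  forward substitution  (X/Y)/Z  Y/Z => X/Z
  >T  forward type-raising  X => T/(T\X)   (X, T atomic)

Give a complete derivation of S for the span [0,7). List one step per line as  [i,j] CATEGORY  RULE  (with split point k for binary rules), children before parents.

[0,1] NP  lex  "heard"
[0,1] S/(S\NP)  >T
[1,2] PP\NP  lex  "ate"
[2,3] (S\PP)/PP  lex  "on"
[3,4] PP  lex  "here"
[2,4] S\PP  >  k=3
[4,5] (S\S)/(PP/NP)  lex  "liked"
[5,6] PP/NP  lex  "built"
[4,6] S\S  >  k=5
[6,7] S\S  lex  "river"
[4,7] S\S  <B  k=6
[2,7] S\PP  <B  k=4
[1,7] S\NP  <B  k=2
[0,7] S  >  k=1

[0,7] S   >
  [0,1] S/(S\NP)   >T
    [0,1] "heard" : NP
  [1,7] S\NP   <B
    [1,2] "ate" : PP\NP
    [2,7] S\PP   <B
      [2,4] S\PP   >
        [2,3] "on" : (S\PP)/PP
        [3,4] "here" : PP
      [4,7] S\S   <B
        [4,6] S\S   >
          [4,5] "liked" : (S\S)/(PP/NP)
          [5,6] "built" : PP/NP
        [6,7] "river" : S\S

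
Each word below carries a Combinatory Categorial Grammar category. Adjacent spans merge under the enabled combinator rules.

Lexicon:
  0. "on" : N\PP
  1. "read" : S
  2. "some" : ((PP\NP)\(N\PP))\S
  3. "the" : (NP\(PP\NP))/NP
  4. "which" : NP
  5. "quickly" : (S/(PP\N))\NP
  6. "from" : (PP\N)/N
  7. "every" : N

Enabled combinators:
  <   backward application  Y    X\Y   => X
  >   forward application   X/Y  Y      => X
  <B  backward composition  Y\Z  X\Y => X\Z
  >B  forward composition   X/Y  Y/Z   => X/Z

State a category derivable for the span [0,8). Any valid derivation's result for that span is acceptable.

[0,8] S   >
  [0,6] S/(PP\N)   <
    [0,5] NP   <
      [0,3] PP\NP   <
        [0,1] "on" : N\PP
        [1,3] (PP\NP)\(N\PP)   <
          [1,2] "read" : S
          [2,3] "some" : ((PP\NP)\(N\PP))\S
      [3,5] NP\(PP\NP)   >
        [3,4] "the" : (NP\(PP\NP))/NP
        [4,5] "which" : NP
    [5,6] "quickly" : (S/(PP\N))\NP
  [6,8] PP\N   >
    [6,7] "from" : (PP\N)/N
    [7,8] "every" : N

S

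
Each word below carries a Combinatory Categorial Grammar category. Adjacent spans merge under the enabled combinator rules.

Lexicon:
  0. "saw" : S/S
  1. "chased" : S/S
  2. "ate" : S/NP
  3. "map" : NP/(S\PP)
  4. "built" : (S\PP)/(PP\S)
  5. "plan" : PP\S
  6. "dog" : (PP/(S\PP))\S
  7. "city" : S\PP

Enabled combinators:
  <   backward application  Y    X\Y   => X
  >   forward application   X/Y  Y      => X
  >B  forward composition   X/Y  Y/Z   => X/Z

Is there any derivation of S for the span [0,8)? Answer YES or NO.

S/S S/S S/NP NP/(S\PP) (S\PP)/(PP\S) PP\S (PP/(S\PP))\S S\PP
CKY chart[0,8] = {PP}; S ∉ chart

NO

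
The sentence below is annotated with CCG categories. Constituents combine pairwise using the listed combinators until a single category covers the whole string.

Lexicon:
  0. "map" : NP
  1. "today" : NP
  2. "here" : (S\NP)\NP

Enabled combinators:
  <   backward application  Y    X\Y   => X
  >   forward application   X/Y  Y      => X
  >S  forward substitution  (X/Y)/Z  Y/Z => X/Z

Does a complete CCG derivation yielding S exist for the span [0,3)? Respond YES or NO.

[0,3] S   <
  [0,1] "map" : NP
  [1,3] S\NP   <
    [1,2] "today" : NP
    [2,3] "here" : (S\NP)\NP

YES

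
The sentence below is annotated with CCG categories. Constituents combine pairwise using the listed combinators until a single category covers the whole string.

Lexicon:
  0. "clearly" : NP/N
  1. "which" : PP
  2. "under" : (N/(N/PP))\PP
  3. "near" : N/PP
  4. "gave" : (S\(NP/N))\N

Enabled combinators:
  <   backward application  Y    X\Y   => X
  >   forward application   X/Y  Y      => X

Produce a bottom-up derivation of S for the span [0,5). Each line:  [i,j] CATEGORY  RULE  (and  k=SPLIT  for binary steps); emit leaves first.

[0,1] NP/N  lex  "clearly"
[1,2] PP  lex  "which"
[2,3] (N/(N/PP))\PP  lex  "under"
[1,3] N/(N/PP)  <  k=2
[3,4] N/PP  lex  "near"
[1,4] N  >  k=3
[4,5] (S\(NP/N))\N  lex  "gave"
[1,5] S\(NP/N)  <  k=4
[0,5] S  <  k=1

[0,5] S   <
  [0,1] "clearly" : NP/N
  [1,5] S\(NP/N)   <
    [1,4] N   >
      [1,3] N/(N/PP)   <
        [1,2] "which" : PP
        [2,3] "under" : (N/(N/PP))\PP
      [3,4] "near" : N/PP
    [4,5] "gave" : (S\(NP/N))\N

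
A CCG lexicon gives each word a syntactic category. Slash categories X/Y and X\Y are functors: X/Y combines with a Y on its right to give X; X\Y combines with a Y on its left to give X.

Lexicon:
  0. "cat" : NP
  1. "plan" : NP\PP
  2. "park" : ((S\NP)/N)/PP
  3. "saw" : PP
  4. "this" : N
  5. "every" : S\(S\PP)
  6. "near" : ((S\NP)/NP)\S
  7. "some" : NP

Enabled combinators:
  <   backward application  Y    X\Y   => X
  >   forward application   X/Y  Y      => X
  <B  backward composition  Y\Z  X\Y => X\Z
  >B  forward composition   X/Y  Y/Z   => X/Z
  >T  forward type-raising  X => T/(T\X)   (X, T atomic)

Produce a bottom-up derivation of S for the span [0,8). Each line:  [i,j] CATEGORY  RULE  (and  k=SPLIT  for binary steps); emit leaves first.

[0,8] S   <
  [0,1] "cat" : NP
  [1,8] S\NP   >
    [1,7] (S\NP)/NP   <
      [1,6] S   <
        [1,5] S\PP   <B
          [1,2] "plan" : NP\PP
          [2,5] S\NP   >
            [2,4] (S\NP)/N   >
              [2,3] "park" : ((S\NP)/N)/PP
              [3,4] "saw" : PP
            [4,5] "this" : N
        [5,6] "every" : S\(S\PP)
      [6,7] "near" : ((S\NP)/NP)\S
    [7,8] "some" : NP

[0,1] NP  lex  "cat"
[1,2] NP\PP  lex  "plan"
[2,3] ((S\NP)/N)/PP  lex  "park"
[3,4] PP  lex  "saw"
[2,4] (S\NP)/N  >  k=3
[4,5] N  lex  "this"
[2,5] S\NP  >  k=4
[1,5] S\PP  <B  k=2
[5,6] S\(S\PP)  lex  "every"
[1,6] S  <  k=5
[6,7] ((S\NP)/NP)\S  lex  "near"
[1,7] (S\NP)/NP  <  k=6
[7,8] NP  lex  "some"
[1,8] S\NP  >  k=7
[0,8] S  <  k=1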